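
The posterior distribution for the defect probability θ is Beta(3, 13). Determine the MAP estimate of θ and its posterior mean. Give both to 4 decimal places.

Mode = (3−1)/(3+13−2) = 2/14 = 0.1429.
Mean = 3/(3+13) = 3/16 = 0.1875.

MAP = 0.1429; posterior mean = 0.1875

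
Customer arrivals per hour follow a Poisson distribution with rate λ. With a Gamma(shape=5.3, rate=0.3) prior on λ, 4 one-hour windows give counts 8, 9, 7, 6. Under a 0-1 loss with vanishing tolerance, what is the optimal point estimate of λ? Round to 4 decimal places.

7.9767

Σ counts = 30. Posterior: Gamma(shape = 5.3+30 = 35.3, rate = 0.3+4 = 4.3).
Mode = (α−1)/β = 34.3/4.3 = 7.9767.
Mean = α/β = 35.3/4.3 = 8.2093.
This is the posterior mode — the MAP estimate.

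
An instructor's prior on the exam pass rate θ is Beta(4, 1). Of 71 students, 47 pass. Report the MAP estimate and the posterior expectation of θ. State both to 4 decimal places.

MAP: 0.6757. Posterior mean: 0.6711.

Posterior: Beta(4+47, 1+24) = Beta(51, 25).
Mode = (51−1)/(51+25−2) = 50/74 = 0.6757.
Mean = 51/(51+25) = 51/76 = 0.6711.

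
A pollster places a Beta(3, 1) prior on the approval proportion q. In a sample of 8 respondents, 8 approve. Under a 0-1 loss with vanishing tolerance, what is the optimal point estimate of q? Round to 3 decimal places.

1.000

Posterior: Beta(3+8, 1+0) = Beta(11, 1).
Since β = 1 ≤ 1 and α > 1, the Beta density is monotone increasing on [0,1]; the mode is at 1.
Mean = 11/(11+1) = 0.917.
This is the posterior mode — the MAP estimate.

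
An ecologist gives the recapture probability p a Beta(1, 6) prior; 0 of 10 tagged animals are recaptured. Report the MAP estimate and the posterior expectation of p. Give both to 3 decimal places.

Posterior: Beta(1+0, 6+10) = Beta(1, 16).
Since α = 1 ≤ 1 and β > 1, the Beta density is monotone decreasing on [0,1]; the mode is at 0.
Mean = 1/(1+16) = 0.059.
The mean is pulled above the mode by the posterior's right skew.

MAP = 0.000; posterior mean = 0.059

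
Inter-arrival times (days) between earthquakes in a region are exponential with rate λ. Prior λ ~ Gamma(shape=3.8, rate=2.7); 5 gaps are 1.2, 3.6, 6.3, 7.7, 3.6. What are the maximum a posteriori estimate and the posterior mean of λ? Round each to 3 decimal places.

Σ times = 22.4. Posterior: Gamma(shape = 3.8+5 = 8.8, rate = 2.7+22.4 = 25.1).
Mode = (α−1)/β = 7.8/25.1 = 0.311.
Mean = α/β = 8.8/25.1 = 0.351.

MAP = 0.311; posterior mean = 0.351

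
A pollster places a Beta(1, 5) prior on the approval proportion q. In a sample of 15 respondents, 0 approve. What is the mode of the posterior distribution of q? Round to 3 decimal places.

0.000

Posterior: Beta(1+0, 5+15) = Beta(1, 20).
Since α = 1 ≤ 1 and β > 1, the Beta density is monotone decreasing on [0,1]; the mode is at 0.
Mean = 1/(1+20) = 0.048.
This is the posterior mode — the MAP estimate.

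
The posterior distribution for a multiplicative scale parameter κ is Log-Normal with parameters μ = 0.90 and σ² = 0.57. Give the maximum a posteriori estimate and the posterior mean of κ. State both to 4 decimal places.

maximum a posteriori estimate = 1.3910, posterior mean = 3.2707

Mode = exp(μ − σ²) = exp(0.33) = 1.3910.
Mean = exp(μ + σ²/2) = exp(1.185) = 3.2707.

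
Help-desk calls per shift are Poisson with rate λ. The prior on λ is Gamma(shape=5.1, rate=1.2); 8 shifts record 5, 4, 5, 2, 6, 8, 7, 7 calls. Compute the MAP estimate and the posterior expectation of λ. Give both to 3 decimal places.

Σ counts = 44. Posterior: Gamma(shape = 5.1+44 = 49.1, rate = 1.2+8 = 9.2).
Mode = (α−1)/β = 48.1/9.2 = 5.228.
Mean = α/β = 49.1/9.2 = 5.337.

λ_MAP = 5.228, E[λ|data] = 5.337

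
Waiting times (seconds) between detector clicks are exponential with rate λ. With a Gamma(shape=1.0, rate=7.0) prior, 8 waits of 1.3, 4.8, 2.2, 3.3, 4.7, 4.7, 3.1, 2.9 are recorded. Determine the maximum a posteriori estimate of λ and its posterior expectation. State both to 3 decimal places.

Σ times = 27.0. Posterior: Gamma(shape = 1.0+8 = 9.0, rate = 7.0+27.0 = 34.0).
Mode = (α−1)/β = 8.0/34.0 = 0.235.
Mean = α/β = 9.0/34.0 = 0.265.

maximum a posteriori estimate = 0.235, posterior expectation = 0.265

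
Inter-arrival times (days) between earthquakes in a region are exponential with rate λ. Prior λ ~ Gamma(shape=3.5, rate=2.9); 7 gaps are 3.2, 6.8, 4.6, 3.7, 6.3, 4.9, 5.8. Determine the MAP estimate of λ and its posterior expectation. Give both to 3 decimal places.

λ_MAP = 0.249, E[λ|data] = 0.275

Σ times = 35.3. Posterior: Gamma(shape = 3.5+7 = 10.5, rate = 2.9+35.3 = 38.2).
Mode = (α−1)/β = 9.5/38.2 = 0.249.
Mean = α/β = 10.5/38.2 = 0.275.
The posterior is right-skewed, so the mean exceeds the mode.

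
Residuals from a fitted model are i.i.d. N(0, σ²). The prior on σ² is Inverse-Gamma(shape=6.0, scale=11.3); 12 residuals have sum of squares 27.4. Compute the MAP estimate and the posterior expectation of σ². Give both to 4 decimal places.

MAP: 1.9231. Posterior mean: 2.2727.

Posterior: Inverse-Gamma(shape = 6.0+12/2 = 12.0, scale = 11.3+27.4/2 = 25.0).
Mode = β/(α+1) = 25.0/13.0 = 1.9231.
Mean = β/(α−1) = 25.0/11.0 = 2.2727.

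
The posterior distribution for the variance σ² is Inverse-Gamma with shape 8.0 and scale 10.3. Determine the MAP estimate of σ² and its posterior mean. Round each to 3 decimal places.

Mode = β/(α+1) = 10.3/9.0 = 1.144.
Mean = β/(α−1) = 10.3/7.0 = 1.471.

MAP = 1.144, posterior mean = 1.471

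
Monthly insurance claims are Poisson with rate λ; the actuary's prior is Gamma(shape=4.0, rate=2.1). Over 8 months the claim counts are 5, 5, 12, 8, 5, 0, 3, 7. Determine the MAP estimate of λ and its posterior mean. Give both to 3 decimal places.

λ_MAP = 4.752, E[λ|data] = 4.851

Σ counts = 45. Posterior: Gamma(shape = 4.0+45 = 49.0, rate = 2.1+8 = 10.1).
Mode = (α−1)/β = 48.0/10.1 = 4.752.
Mean = α/β = 49.0/10.1 = 4.851.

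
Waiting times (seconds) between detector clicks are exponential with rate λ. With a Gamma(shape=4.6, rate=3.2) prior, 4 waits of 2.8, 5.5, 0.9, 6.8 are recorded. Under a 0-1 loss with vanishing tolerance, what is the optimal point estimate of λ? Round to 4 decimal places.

0.3958

Σ times = 16.0. Posterior: Gamma(shape = 4.6+4 = 8.6, rate = 3.2+16.0 = 19.2).
Mode = (α−1)/β = 7.6/19.2 = 0.3958.
Mean = α/β = 8.6/19.2 = 0.4479.
This is the posterior mode — the MAP estimate.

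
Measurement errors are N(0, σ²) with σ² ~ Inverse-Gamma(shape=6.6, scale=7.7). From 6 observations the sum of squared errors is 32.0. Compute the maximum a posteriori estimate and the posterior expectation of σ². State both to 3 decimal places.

Posterior: Inverse-Gamma(shape = 6.6+6/2 = 9.6, scale = 7.7+32.0/2 = 23.7).
Mode = β/(α+1) = 23.7/10.6 = 2.236.
Mean = β/(α−1) = 23.7/8.6 = 2.756.

maximum a posteriori estimate = 2.236, posterior expectation = 2.756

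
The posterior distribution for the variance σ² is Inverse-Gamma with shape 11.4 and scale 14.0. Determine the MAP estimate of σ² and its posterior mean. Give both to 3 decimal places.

Mode = β/(α+1) = 14.0/12.4 = 1.129.
Mean = β/(α−1) = 14.0/10.4 = 1.346.

MAP = 1.129, posterior mean = 1.346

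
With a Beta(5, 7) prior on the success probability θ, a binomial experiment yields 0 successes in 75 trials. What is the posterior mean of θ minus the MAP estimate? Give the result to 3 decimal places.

Posterior: Beta(5+0, 7+75) = Beta(5, 82).
Mode = (5−1)/(5+82−2) = 4/85 = 0.047.
Mean = 5/(5+82) = 5/87 = 0.057.
Difference = 0.057 − 0.047 = 0.010.
The mean is pulled above the mode by the posterior's right skew.

0.010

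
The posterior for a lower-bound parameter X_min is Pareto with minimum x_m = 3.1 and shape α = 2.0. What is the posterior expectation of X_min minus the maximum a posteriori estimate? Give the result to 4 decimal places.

3.1000

The Pareto density is strictly decreasing on [x_m, ∞), so the mode is x_m = 3.1000.
Mean = α·x_m/(α−1) = 2.0·3.1/1.0 = 6.2000.
Difference = 6.2000 − 3.1000 = 3.1000.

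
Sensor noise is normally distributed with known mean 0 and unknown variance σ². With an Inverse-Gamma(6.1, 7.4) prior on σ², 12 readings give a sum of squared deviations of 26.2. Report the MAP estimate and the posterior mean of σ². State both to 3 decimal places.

MAP = 1.565, posterior mean = 1.847

Posterior: Inverse-Gamma(shape = 6.1+12/2 = 12.1, scale = 7.4+26.2/2 = 20.5).
Mode = β/(α+1) = 20.5/13.1 = 1.565.
Mean = β/(α−1) = 20.5/11.1 = 1.847.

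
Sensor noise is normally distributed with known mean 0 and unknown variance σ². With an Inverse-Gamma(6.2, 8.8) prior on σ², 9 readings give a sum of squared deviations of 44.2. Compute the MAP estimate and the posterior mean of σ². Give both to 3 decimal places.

MAP = 2.641; posterior mean = 3.186

Posterior: Inverse-Gamma(shape = 6.2+9/2 = 10.7, scale = 8.8+44.2/2 = 30.9).
Mode = β/(α+1) = 30.9/11.7 = 2.641.
Mean = β/(α−1) = 30.9/9.7 = 3.186.
The posterior is right-skewed, so the mean exceeds the mode.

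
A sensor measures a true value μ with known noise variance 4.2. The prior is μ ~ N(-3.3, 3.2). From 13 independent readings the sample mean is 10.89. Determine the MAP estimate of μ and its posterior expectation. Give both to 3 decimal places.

Posterior for μ is Normal. Precision-weighted mean: (1/3.2·-3.3 + 13/4.2·10.89) / (1/3.2 + 13/4.2) = 9.589.
A Normal posterior is symmetric, so mode = mean.

μ_MAP = 9.589, E[μ|data] = 9.589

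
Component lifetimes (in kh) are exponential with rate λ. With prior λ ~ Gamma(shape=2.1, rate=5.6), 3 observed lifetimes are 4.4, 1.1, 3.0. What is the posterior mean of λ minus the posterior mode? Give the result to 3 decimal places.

Σ times = 8.5. Posterior: Gamma(shape = 2.1+3 = 5.1, rate = 5.6+8.5 = 14.1).
Mode = (α−1)/β = 4.1/14.1 = 0.291.
Mean = α/β = 5.1/14.1 = 0.362.
Difference = 0.362 − 0.291 = 0.071.

0.071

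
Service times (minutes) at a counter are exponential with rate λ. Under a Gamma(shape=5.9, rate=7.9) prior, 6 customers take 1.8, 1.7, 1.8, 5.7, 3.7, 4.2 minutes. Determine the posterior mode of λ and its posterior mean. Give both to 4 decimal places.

posterior mode = 0.4067, posterior mean = 0.4440

Σ times = 18.9. Posterior: Gamma(shape = 5.9+6 = 11.9, rate = 7.9+18.9 = 26.8).
Mode = (α−1)/β = 10.9/26.8 = 0.4067.
Mean = α/β = 11.9/26.8 = 0.4440.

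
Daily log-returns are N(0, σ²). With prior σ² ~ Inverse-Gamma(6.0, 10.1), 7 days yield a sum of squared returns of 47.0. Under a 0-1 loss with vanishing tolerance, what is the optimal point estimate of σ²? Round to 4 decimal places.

Posterior: Inverse-Gamma(shape = 6.0+7/2 = 9.5, scale = 10.1+47.0/2 = 33.6).
Mode = β/(α+1) = 33.6/10.5 = 3.2000.
Mean = β/(α−1) = 33.6/8.5 = 3.9529.
This is the posterior mode — the MAP estimate.

3.2000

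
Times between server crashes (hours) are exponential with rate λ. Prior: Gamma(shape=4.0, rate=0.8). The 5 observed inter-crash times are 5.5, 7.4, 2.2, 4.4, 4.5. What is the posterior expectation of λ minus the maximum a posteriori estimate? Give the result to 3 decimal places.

0.040

Σ times = 24.0. Posterior: Gamma(shape = 4.0+5 = 9.0, rate = 0.8+24.0 = 24.8).
Mode = (α−1)/β = 8.0/24.8 = 0.323.
Mean = α/β = 9.0/24.8 = 0.363.
Difference = 0.363 − 0.323 = 0.040.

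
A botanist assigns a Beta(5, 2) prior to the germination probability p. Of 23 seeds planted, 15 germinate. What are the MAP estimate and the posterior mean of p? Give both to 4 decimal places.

MAP estimate = 0.6786, posterior mean = 0.6667

Posterior: Beta(5+15, 2+8) = Beta(20, 10).
Mode = (20−1)/(20+10−2) = 19/28 = 0.6786.
Mean = 20/(20+10) = 20/30 = 0.6667.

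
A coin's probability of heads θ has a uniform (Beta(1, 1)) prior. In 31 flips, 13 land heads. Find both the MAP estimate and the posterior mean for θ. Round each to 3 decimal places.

Posterior: Beta(1+13, 1+18) = Beta(14, 19).
Mode = (14−1)/(14+19−2) = 13/31 = 0.419.
With a flat prior the MAP equals the MLE, 13/31.
Mean = 14/(14+19) = 14/33 = 0.424.

MAP: 0.419. Posterior mean: 0.424.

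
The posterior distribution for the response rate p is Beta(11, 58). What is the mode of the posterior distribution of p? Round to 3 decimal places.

Mode = (11−1)/(11+58−2) = 10/67 = 0.149.
Mean = 11/(11+58) = 11/69 = 0.159.
This is the posterior mode — the MAP estimate.

0.149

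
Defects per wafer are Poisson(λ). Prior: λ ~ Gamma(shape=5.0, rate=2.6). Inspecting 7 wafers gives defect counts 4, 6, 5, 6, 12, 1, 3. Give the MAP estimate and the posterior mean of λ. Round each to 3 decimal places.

Σ counts = 37. Posterior: Gamma(shape = 5.0+37 = 42.0, rate = 2.6+7 = 9.6).
Mode = (α−1)/β = 41.0/9.6 = 4.271.
Mean = α/β = 42.0/9.6 = 4.375.
Right-skewed posterior ⇒ mode < mean.

λ_MAP = 4.271, E[λ|data] = 4.375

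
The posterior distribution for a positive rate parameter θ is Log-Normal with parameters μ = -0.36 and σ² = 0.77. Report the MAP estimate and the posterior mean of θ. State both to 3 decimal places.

MAP estimate = 0.323, posterior mean = 1.025

Mode = exp(μ − σ²) = exp(-1.13) = 0.323.
Mean = exp(μ + σ²/2) = exp(0.025) = 1.025.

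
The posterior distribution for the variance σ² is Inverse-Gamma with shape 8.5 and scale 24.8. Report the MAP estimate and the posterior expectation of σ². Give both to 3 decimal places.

MAP = 2.611; posterior mean = 3.307

Mode = β/(α+1) = 24.8/9.5 = 2.611.
Mean = β/(α−1) = 24.8/7.5 = 3.307.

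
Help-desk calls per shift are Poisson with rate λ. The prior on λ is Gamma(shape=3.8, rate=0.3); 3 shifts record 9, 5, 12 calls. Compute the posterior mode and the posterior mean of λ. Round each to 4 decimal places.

Σ counts = 26. Posterior: Gamma(shape = 3.8+26 = 29.8, rate = 0.3+3 = 3.3).
Mode = (α−1)/β = 28.8/3.3 = 8.7273.
Mean = α/β = 29.8/3.3 = 9.0303.
Mean > mode: the posterior has a right tail.

MAP = 8.7273, posterior mean = 9.0303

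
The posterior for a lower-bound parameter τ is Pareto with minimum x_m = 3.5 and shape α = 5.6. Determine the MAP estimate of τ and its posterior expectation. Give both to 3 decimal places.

The Pareto density is strictly decreasing on [x_m, ∞), so the mode is x_m = 3.500.
Mean = α·x_m/(α−1) = 5.6·3.5/4.6 = 4.261.
Right-skewed posterior ⇒ mode < mean.

MAP estimate = 3.500, posterior expectation = 4.261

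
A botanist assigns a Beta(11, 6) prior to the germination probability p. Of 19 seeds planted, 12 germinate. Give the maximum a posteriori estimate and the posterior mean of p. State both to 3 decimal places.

maximum a posteriori estimate = 0.647, posterior mean = 0.639

Posterior: Beta(11+12, 6+7) = Beta(23, 13).
Mode = (23−1)/(23+13−2) = 22/34 = 0.647.
Mean = 23/(23+13) = 23/36 = 0.639.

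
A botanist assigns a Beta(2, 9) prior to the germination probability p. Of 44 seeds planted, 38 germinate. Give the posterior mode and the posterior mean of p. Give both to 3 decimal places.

Posterior: Beta(2+38, 9+6) = Beta(40, 15).
Mode = (40−1)/(40+15−2) = 39/53 = 0.736.
Mean = 40/(40+15) = 40/55 = 0.727.
Left-skewed posterior ⇒ mean < mode.

posterior mode = 0.736, posterior mean = 0.727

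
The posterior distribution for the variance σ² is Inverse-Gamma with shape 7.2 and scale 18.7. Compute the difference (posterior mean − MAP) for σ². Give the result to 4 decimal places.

Mode = β/(α+1) = 18.7/8.2 = 2.2805.
Mean = β/(α−1) = 18.7/6.2 = 3.0161.
Difference = 3.0161 − 2.2805 = 0.7356.
Right-skewed posterior ⇒ mode < mean.

0.7356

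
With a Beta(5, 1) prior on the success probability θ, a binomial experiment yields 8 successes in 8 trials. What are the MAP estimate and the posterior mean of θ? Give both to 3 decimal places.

Posterior: Beta(5+8, 1+0) = Beta(13, 1).
Since β = 1 ≤ 1 and α > 1, the Beta density is monotone increasing on [0,1]; the mode is at 1.
Mean = 13/(13+1) = 0.929.

MAP = 1.000; posterior mean = 0.929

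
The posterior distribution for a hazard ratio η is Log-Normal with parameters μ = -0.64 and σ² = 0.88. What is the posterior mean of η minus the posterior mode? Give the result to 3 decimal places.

0.600

Mode = exp(μ − σ²) = exp(-1.52) = 0.219.
Mean = exp(μ + σ²/2) = exp(-0.200) = 0.819.
Difference = 0.819 − 0.219 = 0.600.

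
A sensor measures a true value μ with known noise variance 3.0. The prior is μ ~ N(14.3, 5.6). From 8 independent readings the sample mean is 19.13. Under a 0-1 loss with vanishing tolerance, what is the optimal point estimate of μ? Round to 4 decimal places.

Posterior for μ is Normal. Precision-weighted mean: (1/5.6·14.3 + 8/3.0·19.13) / (1/5.6 + 8/3.0) = 18.8269.
A Normal posterior is symmetric, so mode = mean.
This is the posterior mode — the MAP estimate.

18.8269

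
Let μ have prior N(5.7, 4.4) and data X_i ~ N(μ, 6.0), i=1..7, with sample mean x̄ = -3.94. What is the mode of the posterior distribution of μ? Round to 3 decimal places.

-2.368

Posterior for μ is Normal. Precision-weighted mean: (1/4.4·5.7 + 7/6.0·-3.94) / (1/4.4 + 7/6.0) = -2.368.
A Normal posterior is symmetric, so mode = mean.
This is the posterior mode — the MAP estimate.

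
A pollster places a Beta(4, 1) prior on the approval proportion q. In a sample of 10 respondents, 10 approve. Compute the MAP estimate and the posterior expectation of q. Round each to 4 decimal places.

Posterior: Beta(4+10, 1+0) = Beta(14, 1).
Since β = 1 ≤ 1 and α > 1, the Beta density is monotone increasing on [0,1]; the mode is at 1.
Mean = 14/(14+1) = 0.9333.

MAP = 1.0000, posterior mean = 0.9333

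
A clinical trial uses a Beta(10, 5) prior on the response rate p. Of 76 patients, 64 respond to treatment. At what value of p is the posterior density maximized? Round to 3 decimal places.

0.820

Posterior: Beta(10+64, 5+12) = Beta(74, 17).
Mode = (74−1)/(74+17−2) = 73/89 = 0.820.
Mean = 74/(74+17) = 74/91 = 0.813.
This is the posterior mode — the MAP estimate.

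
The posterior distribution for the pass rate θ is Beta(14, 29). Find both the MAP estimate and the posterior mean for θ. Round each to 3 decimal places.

Mode = (14−1)/(14+29−2) = 13/41 = 0.317.
Mean = 14/(14+29) = 14/43 = 0.326.

MAP estimate = 0.317, posterior mean = 0.326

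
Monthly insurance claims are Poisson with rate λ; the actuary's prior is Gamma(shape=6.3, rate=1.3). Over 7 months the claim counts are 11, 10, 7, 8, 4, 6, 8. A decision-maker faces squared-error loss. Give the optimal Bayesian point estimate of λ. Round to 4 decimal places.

Σ counts = 54. Posterior: Gamma(shape = 6.3+54 = 60.3, rate = 1.3+7 = 8.3).
Mode = (α−1)/β = 59.3/8.3 = 7.1446.
Mean = α/β = 60.3/8.3 = 7.2651.
Squared-error loss ⇒ the optimal estimator is the posterior mean.

7.2651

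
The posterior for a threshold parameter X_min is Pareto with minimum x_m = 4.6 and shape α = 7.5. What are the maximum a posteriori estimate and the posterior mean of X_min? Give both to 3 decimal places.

The Pareto density is strictly decreasing on [x_m, ∞), so the mode is x_m = 4.600.
Mean = α·x_m/(α−1) = 7.5·4.6/6.5 = 5.308.

maximum a posteriori estimate = 4.600, posterior mean = 5.308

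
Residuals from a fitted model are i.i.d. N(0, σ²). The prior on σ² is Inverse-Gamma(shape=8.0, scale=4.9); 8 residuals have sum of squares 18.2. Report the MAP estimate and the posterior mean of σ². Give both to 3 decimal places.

MAP = 1.077; posterior mean = 1.273

Posterior: Inverse-Gamma(shape = 8.0+8/2 = 12.0, scale = 4.9+18.2/2 = 14.0).
Mode = β/(α+1) = 14.0/13.0 = 1.077.
Mean = β/(α−1) = 14.0/11.0 = 1.273.
The posterior is right-skewed, so the mean exceeds the mode.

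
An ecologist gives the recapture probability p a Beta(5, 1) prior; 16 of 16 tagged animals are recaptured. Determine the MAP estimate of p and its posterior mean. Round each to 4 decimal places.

MAP = 1.0000; posterior mean = 0.9545

Posterior: Beta(5+16, 1+0) = Beta(21, 1).
Since β = 1 ≤ 1 and α > 1, the Beta density is monotone increasing on [0,1]; the mode is at 1.
Mean = 21/(21+1) = 0.9545.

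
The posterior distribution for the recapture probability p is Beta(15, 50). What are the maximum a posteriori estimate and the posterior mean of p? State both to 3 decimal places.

MAP = 0.222; posterior mean = 0.231

Mode = (15−1)/(15+50−2) = 14/63 = 0.222.
Mean = 15/(15+50) = 15/65 = 0.231.
Right-skewed posterior ⇒ mode < mean.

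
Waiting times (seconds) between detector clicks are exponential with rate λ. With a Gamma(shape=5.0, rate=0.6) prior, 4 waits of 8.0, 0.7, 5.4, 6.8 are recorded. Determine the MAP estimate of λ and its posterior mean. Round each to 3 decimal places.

λ_MAP = 0.372, E[λ|data] = 0.419

Σ times = 20.9. Posterior: Gamma(shape = 5.0+4 = 9.0, rate = 0.6+20.9 = 21.5).
Mode = (α−1)/β = 8.0/21.5 = 0.372.
Mean = α/β = 9.0/21.5 = 0.419.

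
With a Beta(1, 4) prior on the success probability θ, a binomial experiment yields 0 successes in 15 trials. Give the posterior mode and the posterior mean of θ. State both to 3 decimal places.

Posterior: Beta(1+0, 4+15) = Beta(1, 19).
Since α = 1 ≤ 1 and β > 1, the Beta density is monotone decreasing on [0,1]; the mode is at 0.
Mean = 1/(1+19) = 0.050.

θ_MAP = 0.000, E[θ|data] = 0.050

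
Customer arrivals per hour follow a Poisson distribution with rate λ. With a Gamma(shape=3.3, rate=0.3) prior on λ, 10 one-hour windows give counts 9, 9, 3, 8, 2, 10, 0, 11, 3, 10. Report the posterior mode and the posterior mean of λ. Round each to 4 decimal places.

Σ counts = 65. Posterior: Gamma(shape = 3.3+65 = 68.3, rate = 0.3+10 = 10.3).
Mode = (α−1)/β = 67.3/10.3 = 6.5340.
Mean = α/β = 68.3/10.3 = 6.6311.

MAP = 6.5340; posterior mean = 6.6311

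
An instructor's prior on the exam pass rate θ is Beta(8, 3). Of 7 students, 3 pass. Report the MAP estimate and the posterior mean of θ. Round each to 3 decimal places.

Posterior: Beta(8+3, 3+4) = Beta(11, 7).
Mode = (11−1)/(11+7−2) = 10/16 = 0.625.
Mean = 11/(11+7) = 11/18 = 0.611.

θ_MAP = 0.625, E[θ|data] = 0.611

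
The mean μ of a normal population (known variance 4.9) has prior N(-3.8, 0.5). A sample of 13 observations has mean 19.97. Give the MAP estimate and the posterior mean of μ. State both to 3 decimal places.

Posterior for μ is Normal. Precision-weighted mean: (1/0.5·-3.8 + 13/4.9·19.97) / (1/0.5 + 13/4.9) = 9.753.
A Normal posterior is symmetric, so mode = mean.

MAP = 9.753, posterior mean = 9.753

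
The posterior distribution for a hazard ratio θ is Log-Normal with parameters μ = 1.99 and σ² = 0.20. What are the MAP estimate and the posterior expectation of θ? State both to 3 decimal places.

Mode = exp(μ − σ²) = exp(1.79) = 5.989.
Mean = exp(μ + σ²/2) = exp(2.090) = 8.085.
Right-skewed posterior ⇒ mode < mean.

MAP: 5.989. Posterior mean: 8.085.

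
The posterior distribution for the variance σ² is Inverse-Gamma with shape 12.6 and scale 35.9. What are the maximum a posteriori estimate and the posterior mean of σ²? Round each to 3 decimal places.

MAP = 2.640; posterior mean = 3.095

Mode = β/(α+1) = 35.9/13.6 = 2.640.
Mean = β/(α−1) = 35.9/11.6 = 3.095.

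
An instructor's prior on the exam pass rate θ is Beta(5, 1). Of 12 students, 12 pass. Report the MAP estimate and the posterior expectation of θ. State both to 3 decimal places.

Posterior: Beta(5+12, 1+0) = Beta(17, 1).
Since β = 1 ≤ 1 and α > 1, the Beta density is monotone increasing on [0,1]; the mode is at 1.
Mean = 17/(17+1) = 0.944.

MAP: 1.000. Posterior mean: 0.944.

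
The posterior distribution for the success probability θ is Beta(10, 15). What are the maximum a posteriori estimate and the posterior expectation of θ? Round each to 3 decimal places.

θ_MAP = 0.391, E[θ|data] = 0.400

Mode = (10−1)/(10+15−2) = 9/23 = 0.391.
Mean = 10/(10+15) = 10/25 = 0.400.
Mean > mode: the posterior has a right tail.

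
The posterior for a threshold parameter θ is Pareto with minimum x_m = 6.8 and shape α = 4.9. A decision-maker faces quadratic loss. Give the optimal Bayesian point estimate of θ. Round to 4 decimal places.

The Pareto density is strictly decreasing on [x_m, ∞), so the mode is x_m = 6.8000.
Mean = α·x_m/(α−1) = 4.9·6.8/3.9 = 8.5436.
Quadratic loss ⇒ the optimal estimator is the posterior mean.

8.5436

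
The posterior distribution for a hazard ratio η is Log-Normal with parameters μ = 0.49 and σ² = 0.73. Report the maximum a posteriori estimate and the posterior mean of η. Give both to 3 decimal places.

maximum a posteriori estimate = 0.787, posterior mean = 2.351

Mode = exp(μ − σ²) = exp(-0.24) = 0.787.
Mean = exp(μ + σ²/2) = exp(0.855) = 2.351.
Right-skewed posterior ⇒ mode < mean.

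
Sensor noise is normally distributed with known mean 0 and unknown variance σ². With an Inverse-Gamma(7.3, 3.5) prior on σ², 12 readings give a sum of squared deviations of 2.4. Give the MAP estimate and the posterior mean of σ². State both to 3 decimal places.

MAP: 0.329. Posterior mean: 0.382.

Posterior: Inverse-Gamma(shape = 7.3+12/2 = 13.3, scale = 3.5+2.4/2 = 4.7).
Mode = β/(α+1) = 4.7/14.3 = 0.329.
Mean = β/(α−1) = 4.7/12.3 = 0.382.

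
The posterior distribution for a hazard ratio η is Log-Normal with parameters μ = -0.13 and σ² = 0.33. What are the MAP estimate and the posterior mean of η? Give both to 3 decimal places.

MAP = 0.631; posterior mean = 1.036

Mode = exp(μ − σ²) = exp(-0.46) = 0.631.
Mean = exp(μ + σ²/2) = exp(0.035) = 1.036.
Mean > mode: the posterior has a right tail.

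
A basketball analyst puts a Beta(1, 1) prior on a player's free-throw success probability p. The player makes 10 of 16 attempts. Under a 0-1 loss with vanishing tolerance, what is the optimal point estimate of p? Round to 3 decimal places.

0.625

Posterior: Beta(1+10, 1+6) = Beta(11, 7).
Mode = (11−1)/(11+7−2) = 10/16 = 0.625.
With a flat prior the MAP equals the MLE, 10/16.
Mean = 11/(11+7) = 11/18 = 0.611.
This is the posterior mode — the MAP estimate.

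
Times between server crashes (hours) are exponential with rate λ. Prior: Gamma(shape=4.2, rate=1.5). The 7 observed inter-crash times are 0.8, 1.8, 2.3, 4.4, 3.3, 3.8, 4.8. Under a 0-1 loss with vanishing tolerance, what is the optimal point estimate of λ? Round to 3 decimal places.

Σ times = 21.2. Posterior: Gamma(shape = 4.2+7 = 11.2, rate = 1.5+21.2 = 22.7).
Mode = (α−1)/β = 10.2/22.7 = 0.449.
Mean = α/β = 11.2/22.7 = 0.493.
This is the posterior mode — the MAP estimate.

0.449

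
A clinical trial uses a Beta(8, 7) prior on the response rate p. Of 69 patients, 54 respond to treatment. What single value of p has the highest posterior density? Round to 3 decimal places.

0.744

Posterior: Beta(8+54, 7+15) = Beta(62, 22).
Mode = (62−1)/(62+22−2) = 61/82 = 0.744.
Mean = 62/(62+22) = 62/84 = 0.738.
This is the posterior mode — the MAP estimate.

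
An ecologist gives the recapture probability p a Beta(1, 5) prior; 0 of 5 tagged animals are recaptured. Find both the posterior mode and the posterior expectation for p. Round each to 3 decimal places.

posterior mode = 0.000, posterior expectation = 0.091

Posterior: Beta(1+0, 5+5) = Beta(1, 10).
Since α = 1 ≤ 1 and β > 1, the Beta density is monotone decreasing on [0,1]; the mode is at 0.
Mean = 1/(1+10) = 0.091.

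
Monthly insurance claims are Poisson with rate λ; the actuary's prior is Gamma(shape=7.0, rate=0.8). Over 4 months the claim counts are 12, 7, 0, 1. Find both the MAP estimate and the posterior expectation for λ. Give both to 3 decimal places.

Σ counts = 20. Posterior: Gamma(shape = 7.0+20 = 27.0, rate = 0.8+4 = 4.8).
Mode = (α−1)/β = 26.0/4.8 = 5.417.
Mean = α/β = 27.0/4.8 = 5.625.

MAP = 5.417, posterior mean = 5.625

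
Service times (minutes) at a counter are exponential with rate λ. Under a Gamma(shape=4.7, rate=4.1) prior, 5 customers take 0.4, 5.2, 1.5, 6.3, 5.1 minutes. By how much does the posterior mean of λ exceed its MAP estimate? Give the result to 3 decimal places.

Σ times = 18.5. Posterior: Gamma(shape = 4.7+5 = 9.7, rate = 4.1+18.5 = 22.6).
Mode = (α−1)/β = 8.7/22.6 = 0.385.
Mean = α/β = 9.7/22.6 = 0.429.
Difference = 0.429 − 0.385 = 0.044.
The mean is pulled above the mode by the posterior's right skew.

0.044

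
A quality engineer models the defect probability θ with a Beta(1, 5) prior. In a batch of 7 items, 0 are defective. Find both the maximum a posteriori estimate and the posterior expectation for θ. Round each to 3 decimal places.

Posterior: Beta(1+0, 5+7) = Beta(1, 12).
Since α = 1 ≤ 1 and β > 1, the Beta density is monotone decreasing on [0,1]; the mode is at 0.
Mean = 1/(1+12) = 0.077.

MAP = 0.000; posterior mean = 0.077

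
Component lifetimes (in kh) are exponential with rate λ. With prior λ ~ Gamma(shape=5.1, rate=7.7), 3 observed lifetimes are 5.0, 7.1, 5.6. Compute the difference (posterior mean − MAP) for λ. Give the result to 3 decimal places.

Σ times = 17.7. Posterior: Gamma(shape = 5.1+3 = 8.1, rate = 7.7+17.7 = 25.4).
Mode = (α−1)/β = 7.1/25.4 = 0.280.
Mean = α/β = 8.1/25.4 = 0.319.
Difference = 0.319 − 0.280 = 0.039.

0.039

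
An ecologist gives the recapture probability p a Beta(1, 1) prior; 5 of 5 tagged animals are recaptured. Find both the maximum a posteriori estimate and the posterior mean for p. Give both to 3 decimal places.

MAP = 1.000, posterior mean = 0.857

Posterior: Beta(1+5, 1+0) = Beta(6, 1).
Since β = 1 ≤ 1 and α > 1, the Beta density is monotone increasing on [0,1]; the mode is at 1.
Mean = 6/(6+1) = 0.857.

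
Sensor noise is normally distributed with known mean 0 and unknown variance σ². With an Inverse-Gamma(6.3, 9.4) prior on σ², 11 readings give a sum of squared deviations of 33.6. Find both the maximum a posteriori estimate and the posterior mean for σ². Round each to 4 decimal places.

Posterior: Inverse-Gamma(shape = 6.3+11/2 = 11.8, scale = 9.4+33.6/2 = 26.2).
Mode = β/(α+1) = 26.2/12.8 = 2.0469.
Mean = β/(α−1) = 26.2/10.8 = 2.4259.

maximum a posteriori estimate = 2.0469, posterior mean = 2.4259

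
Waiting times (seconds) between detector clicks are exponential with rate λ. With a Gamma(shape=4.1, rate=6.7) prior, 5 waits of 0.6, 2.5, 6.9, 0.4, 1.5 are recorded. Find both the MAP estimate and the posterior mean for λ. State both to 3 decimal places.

MAP = 0.435; posterior mean = 0.489

Σ times = 11.9. Posterior: Gamma(shape = 4.1+5 = 9.1, rate = 6.7+11.9 = 18.6).
Mode = (α−1)/β = 8.1/18.6 = 0.435.
Mean = α/β = 9.1/18.6 = 0.489.
Right-skewed posterior ⇒ mode < mean.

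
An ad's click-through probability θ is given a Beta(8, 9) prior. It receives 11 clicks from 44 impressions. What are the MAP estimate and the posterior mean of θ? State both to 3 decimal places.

MAP = 0.305, posterior mean = 0.311

Posterior: Beta(8+11, 9+33) = Beta(19, 42).
Mode = (19−1)/(19+42−2) = 18/59 = 0.305.
Mean = 19/(19+42) = 19/61 = 0.311.
The mean is pulled above the mode by the posterior's right skew.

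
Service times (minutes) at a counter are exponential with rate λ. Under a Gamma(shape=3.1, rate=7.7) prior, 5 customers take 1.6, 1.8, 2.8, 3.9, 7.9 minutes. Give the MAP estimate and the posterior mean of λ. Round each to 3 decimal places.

MAP = 0.276; posterior mean = 0.315

Σ times = 18.0. Posterior: Gamma(shape = 3.1+5 = 8.1, rate = 7.7+18.0 = 25.7).
Mode = (α−1)/β = 7.1/25.7 = 0.276.
Mean = α/β = 8.1/25.7 = 0.315.
Mean > mode: the posterior has a right tail.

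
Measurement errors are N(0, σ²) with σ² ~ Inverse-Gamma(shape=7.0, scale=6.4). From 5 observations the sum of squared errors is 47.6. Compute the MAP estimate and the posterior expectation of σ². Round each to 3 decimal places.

Posterior: Inverse-Gamma(shape = 7.0+5/2 = 9.5, scale = 6.4+47.6/2 = 30.2).
Mode = β/(α+1) = 30.2/10.5 = 2.876.
Mean = β/(α−1) = 30.2/8.5 = 3.553.

MAP = 2.876, posterior mean = 3.553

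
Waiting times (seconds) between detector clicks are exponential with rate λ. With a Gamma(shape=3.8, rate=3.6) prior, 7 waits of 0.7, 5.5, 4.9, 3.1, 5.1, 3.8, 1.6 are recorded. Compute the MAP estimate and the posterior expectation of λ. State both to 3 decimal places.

MAP estimate = 0.346, posterior expectation = 0.382

Σ times = 24.7. Posterior: Gamma(shape = 3.8+7 = 10.8, rate = 3.6+24.7 = 28.3).
Mode = (α−1)/β = 9.8/28.3 = 0.346.
Mean = α/β = 10.8/28.3 = 0.382.
Right-skewed posterior ⇒ mode < mean.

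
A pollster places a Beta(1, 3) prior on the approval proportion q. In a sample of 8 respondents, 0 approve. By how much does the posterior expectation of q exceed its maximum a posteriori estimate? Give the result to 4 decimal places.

0.0833

Posterior: Beta(1+0, 3+8) = Beta(1, 11).
Since α = 1 ≤ 1 and β > 1, the Beta density is monotone decreasing on [0,1]; the mode is at 0.
Mean = 1/(1+11) = 0.0833.
Difference = 0.0833 − 0.0000 = 0.0833.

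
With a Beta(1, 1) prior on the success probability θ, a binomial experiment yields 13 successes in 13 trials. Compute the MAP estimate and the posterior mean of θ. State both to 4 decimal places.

Posterior: Beta(1+13, 1+0) = Beta(14, 1).
Since β = 1 ≤ 1 and α > 1, the Beta density is monotone increasing on [0,1]; the mode is at 1.
Mean = 14/(14+1) = 0.9333.
Left-skewed posterior ⇒ mean < mode.

MAP = 1.0000, posterior mean = 0.9333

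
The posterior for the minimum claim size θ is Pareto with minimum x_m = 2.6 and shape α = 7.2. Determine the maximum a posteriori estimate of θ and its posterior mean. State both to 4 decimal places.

θ_MAP = 2.6000, E[θ|data] = 3.0194

The Pareto density is strictly decreasing on [x_m, ∞), so the mode is x_m = 2.6000.
Mean = α·x_m/(α−1) = 7.2·2.6/6.2 = 3.0194.
Mean > mode: the posterior has a right tail.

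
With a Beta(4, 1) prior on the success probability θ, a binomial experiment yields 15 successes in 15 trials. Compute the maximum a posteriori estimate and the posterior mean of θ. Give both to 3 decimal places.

Posterior: Beta(4+15, 1+0) = Beta(19, 1).
Since β = 1 ≤ 1 and α > 1, the Beta density is monotone increasing on [0,1]; the mode is at 1.
Mean = 19/(19+1) = 0.950.
The mean is pulled below the mode by the posterior's left skew.

MAP = 1.000, posterior mean = 0.950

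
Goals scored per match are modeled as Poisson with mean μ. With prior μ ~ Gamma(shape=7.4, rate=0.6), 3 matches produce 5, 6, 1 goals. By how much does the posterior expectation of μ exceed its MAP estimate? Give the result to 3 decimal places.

0.278

Σ counts = 12. Posterior: Gamma(shape = 7.4+12 = 19.4, rate = 0.6+3 = 3.6).
Mode = (α−1)/β = 18.4/3.6 = 5.111.
Mean = α/β = 19.4/3.6 = 5.389.
Difference = 5.389 − 5.111 = 0.278.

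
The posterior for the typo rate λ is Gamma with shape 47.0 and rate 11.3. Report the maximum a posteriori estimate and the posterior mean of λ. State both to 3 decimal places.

Mode = (α−1)/β = 46.0/11.3 = 4.071.
Mean = α/β = 47.0/11.3 = 4.159.

λ_MAP = 4.071, E[λ|data] = 4.159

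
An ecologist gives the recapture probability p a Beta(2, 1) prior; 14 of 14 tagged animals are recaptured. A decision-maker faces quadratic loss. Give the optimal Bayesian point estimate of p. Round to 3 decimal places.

0.941

Posterior: Beta(2+14, 1+0) = Beta(16, 1).
Since β = 1 ≤ 1 and α > 1, the Beta density is monotone increasing on [0,1]; the mode is at 1.
Mean = 16/(16+1) = 0.941.
Quadratic loss ⇒ the optimal estimator is the posterior mean.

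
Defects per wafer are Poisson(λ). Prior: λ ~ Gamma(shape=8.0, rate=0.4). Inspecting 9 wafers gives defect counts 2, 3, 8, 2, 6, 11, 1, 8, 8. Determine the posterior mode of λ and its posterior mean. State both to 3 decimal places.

MAP: 5.957. Posterior mean: 6.064.

Σ counts = 49. Posterior: Gamma(shape = 8.0+49 = 57.0, rate = 0.4+9 = 9.4).
Mode = (α−1)/β = 56.0/9.4 = 5.957.
Mean = α/β = 57.0/9.4 = 6.064.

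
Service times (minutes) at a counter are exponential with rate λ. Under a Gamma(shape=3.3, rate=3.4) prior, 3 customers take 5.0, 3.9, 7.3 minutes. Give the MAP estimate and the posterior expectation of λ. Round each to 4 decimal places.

MAP = 0.2704, posterior mean = 0.3214

Σ times = 16.2. Posterior: Gamma(shape = 3.3+3 = 6.3, rate = 3.4+16.2 = 19.6).
Mode = (α−1)/β = 5.3/19.6 = 0.2704.
Mean = α/β = 6.3/19.6 = 0.3214.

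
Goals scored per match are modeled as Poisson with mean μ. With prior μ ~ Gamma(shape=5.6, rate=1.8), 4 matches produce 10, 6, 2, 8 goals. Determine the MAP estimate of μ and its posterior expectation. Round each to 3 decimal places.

MAP estimate = 5.276, posterior expectation = 5.448

Σ counts = 26. Posterior: Gamma(shape = 5.6+26 = 31.6, rate = 1.8+4 = 5.8).
Mode = (α−1)/β = 30.6/5.8 = 5.276.
Mean = α/β = 31.6/5.8 = 5.448.
Right-skewed posterior ⇒ mode < mean.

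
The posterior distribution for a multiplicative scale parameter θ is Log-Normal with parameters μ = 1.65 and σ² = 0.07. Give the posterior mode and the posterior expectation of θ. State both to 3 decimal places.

MAP: 4.855. Posterior mean: 5.392.

Mode = exp(μ − σ²) = exp(1.58) = 4.855.
Mean = exp(μ + σ²/2) = exp(1.685) = 5.392.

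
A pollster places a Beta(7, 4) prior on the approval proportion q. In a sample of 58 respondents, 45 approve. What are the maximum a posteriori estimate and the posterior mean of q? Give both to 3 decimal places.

Posterior: Beta(7+45, 4+13) = Beta(52, 17).
Mode = (52−1)/(52+17−2) = 51/67 = 0.761.
Mean = 52/(52+17) = 52/69 = 0.754.
Left-skewed posterior ⇒ mean < mode.

MAP = 0.761; posterior mean = 0.754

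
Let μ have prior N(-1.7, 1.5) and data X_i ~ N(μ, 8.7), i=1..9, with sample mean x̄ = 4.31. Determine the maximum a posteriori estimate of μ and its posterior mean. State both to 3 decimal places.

Posterior for μ is Normal. Precision-weighted mean: (1/1.5·-1.7 + 9/8.7·4.31) / (1/1.5 + 9/8.7) = 1.955.
A Normal posterior is symmetric, so mode = mean.

MAP = 1.955, posterior mean = 1.955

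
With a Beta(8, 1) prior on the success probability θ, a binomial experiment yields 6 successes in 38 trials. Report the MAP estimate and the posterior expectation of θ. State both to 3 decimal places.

Posterior: Beta(8+6, 1+32) = Beta(14, 33).
Mode = (14−1)/(14+33−2) = 13/45 = 0.289.
Mean = 14/(14+33) = 14/47 = 0.298.
The mean is pulled above the mode by the posterior's right skew.

MAP = 0.289, posterior mean = 0.298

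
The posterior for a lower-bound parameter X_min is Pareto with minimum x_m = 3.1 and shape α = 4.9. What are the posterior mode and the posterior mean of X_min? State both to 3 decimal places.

X_min_MAP = 3.100, E[X_min|data] = 3.895

The Pareto density is strictly decreasing on [x_m, ∞), so the mode is x_m = 3.100.
Mean = α·x_m/(α−1) = 4.9·3.1/3.9 = 3.895.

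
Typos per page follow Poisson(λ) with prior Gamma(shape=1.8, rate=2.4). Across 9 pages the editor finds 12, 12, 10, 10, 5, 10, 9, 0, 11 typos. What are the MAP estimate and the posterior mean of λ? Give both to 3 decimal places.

MAP = 7.000; posterior mean = 7.088

Σ counts = 79. Posterior: Gamma(shape = 1.8+79 = 80.8, rate = 2.4+9 = 11.4).
Mode = (α−1)/β = 79.8/11.4 = 7.000.
Mean = α/β = 80.8/11.4 = 7.088.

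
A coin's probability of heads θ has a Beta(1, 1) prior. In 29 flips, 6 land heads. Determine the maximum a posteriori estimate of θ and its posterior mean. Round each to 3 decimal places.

MAP = 0.207; posterior mean = 0.226

Posterior: Beta(1+6, 1+23) = Beta(7, 24).
Mode = (7−1)/(7+24−2) = 6/29 = 0.207.
Mean = 7/(7+24) = 7/31 = 0.226.
Mean > mode: the posterior has a right tail.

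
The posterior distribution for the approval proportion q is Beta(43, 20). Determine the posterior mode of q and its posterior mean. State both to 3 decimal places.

Mode = (43−1)/(43+20−2) = 42/61 = 0.689.
Mean = 43/(43+20) = 43/63 = 0.683.

MAP: 0.689. Posterior mean: 0.683.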